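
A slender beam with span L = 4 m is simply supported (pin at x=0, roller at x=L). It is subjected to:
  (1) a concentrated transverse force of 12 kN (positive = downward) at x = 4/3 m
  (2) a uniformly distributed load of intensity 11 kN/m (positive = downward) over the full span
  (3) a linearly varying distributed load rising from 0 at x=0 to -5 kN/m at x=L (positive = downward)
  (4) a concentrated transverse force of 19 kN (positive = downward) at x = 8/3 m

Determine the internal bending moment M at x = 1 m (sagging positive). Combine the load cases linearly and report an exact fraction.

Load 1 — point force P=12 kN at a=4/3 m (b=L-a=8/3):
  M_1 = Pbx/L  [x≤a] = 12·(8/3)·1/4 = 8 kN·m
Load 2 — uniform load w=11 kN/m over full span:
  M_2 = wx(L-x)/2 = 11·1·(4-1)/2 = 33/2 kN·m
Load 3 — triangular load w₀=-5 kN/m (0→w₀ over full span):
  M_3 = w₀Lx/6 - w₀x³/(6L) = (-5)·4·1/6 - (-5)·1³/(6·4) = -25/8 kN·m
Load 4 — point force P=19 kN at a=8/3 m (b=L-a=4/3):
  M_4 = Pbx/L  [x≤a] = 19·(4/3)·1/4 = 19/3 kN·m
Superposition: M = Σ M_i = 665/24 kN·m ≈ 27.708333 kN·m

M(1) = 665/24 kN·m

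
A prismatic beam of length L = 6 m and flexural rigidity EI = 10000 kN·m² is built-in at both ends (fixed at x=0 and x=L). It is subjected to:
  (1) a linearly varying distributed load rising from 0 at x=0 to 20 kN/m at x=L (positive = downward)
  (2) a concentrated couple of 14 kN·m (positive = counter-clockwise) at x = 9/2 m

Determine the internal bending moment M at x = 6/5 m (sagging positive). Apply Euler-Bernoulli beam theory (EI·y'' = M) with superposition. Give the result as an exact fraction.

M(6/5) = -917/200 kN·m

Load 1 — triangular load w₀=20 kN/m (0→w₀ over full span):
  M_1 = 3w₀Lx/20 - w₀L²/30 - w₀x³/(6L) = 3·20·6·(6/5)/20 - 20·6²/30 - 20·(6/5)³/(6·6) = -84/25 kN·m
Load 2 — applied couple M₀=14 kN·m at a=9/2 m (b=L-a=3/2):
  M_2 = R_Ax - M_A  [x≤a] with R_A=21/8, M_A=35/8 = (21/8)·(6/5) - (35/8) = -49/40 kN·m
Superposition: M = Σ M_i = -917/200 kN·m ≈ -4.585000 kN·m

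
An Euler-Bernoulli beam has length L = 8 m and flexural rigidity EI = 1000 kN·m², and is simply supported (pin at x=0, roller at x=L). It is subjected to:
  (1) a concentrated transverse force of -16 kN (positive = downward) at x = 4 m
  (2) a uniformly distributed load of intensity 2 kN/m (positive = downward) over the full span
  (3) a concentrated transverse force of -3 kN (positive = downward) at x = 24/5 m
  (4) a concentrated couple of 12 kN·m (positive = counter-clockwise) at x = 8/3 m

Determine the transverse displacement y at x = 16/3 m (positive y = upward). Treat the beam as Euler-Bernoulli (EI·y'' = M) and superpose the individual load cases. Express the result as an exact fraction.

Load 1 — point force P=-16 kN at a=4 m (b=L-a=4):
  y_1 = -Pa(L-x)(2Lx-a²-x²)/(6LEI)  [x>a] = -(-16)·4·(8-(16/3))·(2·8·(16/3)-4²-(16/3)²)/(6·8·1000) = 1472/10125 m
Load 2 — uniform load w=2 kN/m over full span:
  y_2 = -wx(L³-2Lx²+x³)/(24EI) = -2·(16/3)·(8³-2·8·(16/3)²+(16/3)³)/(24·1000) = -2816/30375 m
Load 3 — point force P=-3 kN at a=24/5 m (b=L-a=16/5):
  y_3 = -Pa(L-x)(2Lx-a²-x²)/(6LEI)  [x>a] = -(-3)·(24/5)·(8-(16/3))·(2·8·(16/3)-(24/5)²-(16/3)²)/(6·8·1000) = 3808/140625 m
Load 4 — applied couple M₀=12 kN·m at a=8/3 m (b=L-a=16/3):
  y_4 = (M₀x³/(6L)-M₀(x-a)²/2+C₁x)/EI  [x>a] with C₁=M₀(3b²-L²)/(6L)=16/3 = (12·(16/3)³/(6·8)-12·((16/3)-(8/3))²/2+(16/3)·(16/3))/1000 = 16/675 m
Superposition: y = Σ y_i = 392816/3796875 m ≈ 0.103458 m

y(16/3) = 392816/3796875 m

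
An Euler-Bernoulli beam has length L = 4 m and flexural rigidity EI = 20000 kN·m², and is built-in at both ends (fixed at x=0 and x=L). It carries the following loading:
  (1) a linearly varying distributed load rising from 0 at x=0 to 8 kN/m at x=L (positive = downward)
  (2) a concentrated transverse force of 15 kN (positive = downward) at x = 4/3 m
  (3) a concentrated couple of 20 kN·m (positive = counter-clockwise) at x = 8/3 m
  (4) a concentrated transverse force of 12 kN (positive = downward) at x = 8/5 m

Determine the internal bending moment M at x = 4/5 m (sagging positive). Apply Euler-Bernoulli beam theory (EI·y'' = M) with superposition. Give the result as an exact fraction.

Load 1 — triangular load w₀=8 kN/m (0→w₀ over full span):
  M_1 = 3w₀Lx/20 - w₀L²/30 - w₀x³/(6L) = 3·8·4·(4/5)/20 - 8·4²/30 - 8·(4/5)³/(6·4) = -224/375 kN·m
Load 2 — point force P=15 kN at a=4/3 m (b=L-a=8/3):
  M_2 = Pb²(3a+b)x/L³ - Pab²/L²  [x≤a] = 15·(8/3)²·(3·(4/3)+(8/3))·(4/5)/4³ - 15·(4/3)·(8/3)²/4² = 0 kN·m
Load 3 — applied couple M₀=20 kN·m at a=8/3 m (b=L-a=4/3):
  M_3 = R_Ax - M_A  [x≤a] with R_A=20/3, M_A=20/3 = (20/3)·(4/5) - (20/3) = -4/3 kN·m
Load 4 — point force P=12 kN at a=8/5 m (b=L-a=12/5):
  M_4 = Pb²(3a+b)x/L³ - Pab²/L²  [x≤a] = 12·(12/5)²·(3·(8/5)+(12/5))·(4/5)/4³ - 12·(8/5)·(12/5)²/4² = -432/625 kN·m
Superposition: M = Σ M_i = -4916/1875 kN·m ≈ -2.621867 kN·m

M(4/5) = -4916/1875 kN·m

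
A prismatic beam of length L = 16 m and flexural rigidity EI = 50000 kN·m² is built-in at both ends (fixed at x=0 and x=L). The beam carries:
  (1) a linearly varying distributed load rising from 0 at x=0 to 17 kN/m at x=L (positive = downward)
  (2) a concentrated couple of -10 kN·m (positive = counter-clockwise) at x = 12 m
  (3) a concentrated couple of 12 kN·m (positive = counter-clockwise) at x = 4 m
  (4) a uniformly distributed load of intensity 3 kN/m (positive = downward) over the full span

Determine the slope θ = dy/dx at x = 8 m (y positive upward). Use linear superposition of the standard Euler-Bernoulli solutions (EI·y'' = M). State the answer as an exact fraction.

Load 1 — triangular load w₀=17 kN/m (0→w₀ over full span):
  θ_1 = -w₀(2x(L-x)(L-2x)(x+2L)+x²(L-x)²)/(120LEI) = -17·(2·8·(16-8)·(16-2·8)·(8+2·16)+8²·(16-8)²)/(120·16·50000) = -34/46875 rad
Load 2 — applied couple M₀=-10 kN·m at a=12 m (b=L-a=4):
  θ_2 = (R_Ax²/2 - M_Ax)/EI  [x≤a] with R_A=-45/64, M_A=-25/8 = ((-45/64)·8²/2 - (-25/8)·8)/50000 = 1/20000 rad
Load 3 — applied couple M₀=12 kN·m at a=4 m (b=L-a=12):
  θ_3 = (R_Ax²/2 - M_Ax - M₀(x-a))/EI  [x>a] with R_A=27/32, M_A=-9/4 = ((27/32)·8²/2 - (-9/4)·8 - 12·(8-4))/50000 = -3/50000 rad
Load 4 — uniform load w=3 kN/m over full span:
  θ_4 = -wx(L-x)(L-2x)/(12EI) = -3·8·(16-8)·(16-2·8)/(12·50000) = 0 rad
Superposition: θ = Σ θ_i = -1103/1500000 rad ≈ -0.000735 rad

θ(8) = -1103/1500000 rad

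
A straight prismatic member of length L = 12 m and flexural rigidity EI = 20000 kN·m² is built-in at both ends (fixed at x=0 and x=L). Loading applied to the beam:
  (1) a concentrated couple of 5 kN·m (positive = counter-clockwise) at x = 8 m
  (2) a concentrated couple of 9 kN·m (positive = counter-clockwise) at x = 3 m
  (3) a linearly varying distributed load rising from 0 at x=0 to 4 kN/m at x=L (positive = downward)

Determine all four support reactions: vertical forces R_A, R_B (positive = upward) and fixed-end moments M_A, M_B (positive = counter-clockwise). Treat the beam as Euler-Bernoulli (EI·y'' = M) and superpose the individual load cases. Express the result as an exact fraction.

R_A = 12383/1440 kN, M_A = 4603/240 kN·m, R_B = 22177/1440 kN, M_B = -2079/80 kN·m

Load 1 — applied couple M₀=5 kN·m at a=8 m (b=L-a=4):
  R_A = 6M₀ab/L³ = 6·5·8·4/12³ = 5/9 kN
  M_A = M₀b(2a-b)/L² = 5·4·(2·8-4)/12² = 5/3 kN·m
  R_B = -6M₀ab/L³ = -6·5·8·4/12³ = -5/9 kN
  M_B = M₀a(2b-a)/L² = 5·8·(2·4-8)/12² = 0 kN·m
Load 2 — applied couple M₀=9 kN·m at a=3 m (b=L-a=9):
  R_A = 6M₀ab/L³ = 6·9·3·9/12³ = 27/32 kN
  M_A = M₀b(2a-b)/L² = 9·9·(2·3-9)/12² = -27/16 kN·m
  R_B = -6M₀ab/L³ = -6·9·3·9/12³ = -27/32 kN
  M_B = M₀a(2b-a)/L² = 9·3·(2·9-3)/12² = 45/16 kN·m
Load 3 — triangular load w₀=4 kN/m (0→w₀ over full span):
  R_A = 3w₀L/20 = 3·4·12/20 = 36/5 kN
  M_A = w₀L²/30 = 4·12²/30 = 96/5 kN·m
  R_B = 7w₀L/20 = 7·4·12/20 = 84/5 kN
  M_B = -w₀L²/20 = -4·12²/20 = -144/5 kN·m
Superposition: R_A = 12383/1440 kN, M_A = 4603/240 kN·m, R_B = 22177/1440 kN, M_B = -2079/80 kN·m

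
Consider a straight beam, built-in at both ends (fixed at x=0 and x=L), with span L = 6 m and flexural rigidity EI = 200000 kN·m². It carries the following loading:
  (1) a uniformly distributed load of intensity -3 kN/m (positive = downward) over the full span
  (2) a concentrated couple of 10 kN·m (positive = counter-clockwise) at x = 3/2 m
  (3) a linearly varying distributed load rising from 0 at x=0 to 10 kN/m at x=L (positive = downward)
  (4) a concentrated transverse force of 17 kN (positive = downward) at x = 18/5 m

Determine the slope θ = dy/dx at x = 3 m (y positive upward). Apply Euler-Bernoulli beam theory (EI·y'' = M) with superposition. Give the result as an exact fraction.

Load 1 — uniform load w=-3 kN/m over full span:
  θ_1 = -wx(L-x)(L-2x)/(12EI) = -(-3)·3·(6-3)·(6-2·3)/(12·200000) = 0 rad
Load 2 — applied couple M₀=10 kN·m at a=3/2 m (b=L-a=9/2):
  θ_2 = (R_Ax²/2 - M_Ax - M₀(x-a))/EI  [x>a] with R_A=15/8, M_A=-15/8 = ((15/8)·3²/2 - (-15/8)·3 - 10·(3-(3/2)))/200000 = -3/640000 rad
Load 3 — triangular load w₀=10 kN/m (0→w₀ over full span):
  θ_3 = -w₀(2x(L-x)(L-2x)(x+2L)+x²(L-x)²)/(120LEI) = -10·(2·3·(6-3)·(6-2·3)·(3+2·6)+3²·(6-3)²)/(120·6·200000) = -9/1600000 rad
Load 4 — point force P=17 kN at a=18/5 m (b=L-a=12/5):
  θ_4 = -Pb²x(2aL-(3a+b)x)/(2L³EI)  [x≤a] = -17·(12/5)²·3·(2·(18/5)·6-(3·(18/5)+(12/5))·3)/(2·6³·200000) = -153/12500000 rad
Superposition: θ = Σ θ_i = -9021/400000000 rad ≈ -0.000023 rad

θ(3) = -9021/400000000 rad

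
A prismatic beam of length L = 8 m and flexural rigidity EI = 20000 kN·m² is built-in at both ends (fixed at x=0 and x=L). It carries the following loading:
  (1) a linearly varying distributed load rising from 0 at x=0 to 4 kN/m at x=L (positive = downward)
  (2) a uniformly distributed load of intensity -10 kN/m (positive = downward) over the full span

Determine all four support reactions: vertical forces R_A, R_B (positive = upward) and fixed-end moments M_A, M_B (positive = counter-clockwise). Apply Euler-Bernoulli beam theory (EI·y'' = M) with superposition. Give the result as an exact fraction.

R_A = -176/5 kN, M_A = -224/5 kN·m, R_B = -144/5 kN, M_B = 608/15 kN·m

Load 1 — triangular load w₀=4 kN/m (0→w₀ over full span):
  R_A = 3w₀L/20 = 3·4·8/20 = 24/5 kN
  M_A = w₀L²/30 = 4·8²/30 = 128/15 kN·m
  R_B = 7w₀L/20 = 7·4·8/20 = 56/5 kN
  M_B = -w₀L²/20 = -4·8²/20 = -64/5 kN·m
Load 2 — uniform load w=-10 kN/m over full span:
  R_A = wL/2 = (-10)·8/2 = -40 kN
  M_A = wL²/12 = (-10)·8²/12 = -160/3 kN·m
  R_B = wL/2 = (-10)·8/2 = -40 kN
  M_B = -wL²/12 = -(-10)·8²/12 = 160/3 kN·m
Superposition: R_A = -176/5 kN, M_A = -224/5 kN·m, R_B = -144/5 kN, M_B = 608/15 kN·m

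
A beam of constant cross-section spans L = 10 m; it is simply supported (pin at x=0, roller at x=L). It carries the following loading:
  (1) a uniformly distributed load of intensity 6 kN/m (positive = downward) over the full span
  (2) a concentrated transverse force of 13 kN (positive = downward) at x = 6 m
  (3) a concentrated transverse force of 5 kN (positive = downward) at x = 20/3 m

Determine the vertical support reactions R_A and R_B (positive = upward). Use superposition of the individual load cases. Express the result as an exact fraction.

R_A = 553/15 kN, R_B = 617/15 kN

Load 1 — uniform load w=6 kN/m over full span:
  R_A = wL/2 = 6·10/2 = 30 kN
  R_B = wL/2 = 6·10/2 = 30 kN
Load 2 — point force P=13 kN at a=6 m (b=L-a=4):
  R_A = Pb/L = 13·4/10 = 26/5 kN
  R_B = Pa/L = 13·6/10 = 39/5 kN
Load 3 — point force P=5 kN at a=20/3 m (b=L-a=10/3):
  R_A = Pb/L = 5·(10/3)/10 = 5/3 kN
  R_B = Pa/L = 5·(20/3)/10 = 10/3 kN
Superposition: R_A = 553/15 kN, R_B = 617/15 kN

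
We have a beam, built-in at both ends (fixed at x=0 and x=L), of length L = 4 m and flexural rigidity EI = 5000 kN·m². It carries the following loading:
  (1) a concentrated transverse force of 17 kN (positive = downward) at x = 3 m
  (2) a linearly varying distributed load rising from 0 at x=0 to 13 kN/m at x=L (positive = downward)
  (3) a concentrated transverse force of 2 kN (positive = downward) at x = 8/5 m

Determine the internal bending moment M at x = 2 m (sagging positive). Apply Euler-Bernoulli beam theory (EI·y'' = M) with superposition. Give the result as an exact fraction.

M(2) = 4259/600 kN·m

Load 1 — point force P=17 kN at a=3 m (b=L-a=1):
  M_1 = Pb²(3a+b)x/L³ - Pab²/L²  [x≤a] = 17·1²·(3·3+1)·2/4³ - 17·3·1²/4² = 17/8 kN·m
Load 2 — triangular load w₀=13 kN/m (0→w₀ over full span):
  M_2 = 3w₀Lx/20 - w₀L²/30 - w₀x³/(6L) = 3·13·4·2/20 - 13·4²/30 - 13·2³/(6·4) = 13/3 kN·m
Load 3 — point force P=2 kN at a=8/5 m (b=L-a=12/5):
  M_3 = Pa²(a+3b)(L-x)/L³ - Pa²b/L²  [x>a] = 2·(8/5)²·((8/5)+3·(12/5))·(4-2)/4³ - 2·(8/5)²·(12/5)/4² = 16/25 kN·m
Superposition: M = Σ M_i = 4259/600 kN·m ≈ 7.098333 kN·m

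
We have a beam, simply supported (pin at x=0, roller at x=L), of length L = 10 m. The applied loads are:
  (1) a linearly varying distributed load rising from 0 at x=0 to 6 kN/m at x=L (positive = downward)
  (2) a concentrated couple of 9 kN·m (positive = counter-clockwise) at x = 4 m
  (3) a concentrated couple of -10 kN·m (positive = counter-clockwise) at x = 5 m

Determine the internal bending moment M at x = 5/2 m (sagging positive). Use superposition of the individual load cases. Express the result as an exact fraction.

M(5/2) = 371/16 kN·m

Load 1 — triangular load w₀=6 kN/m (0→w₀ over full span):
  M_1 = w₀Lx/6 - w₀x³/(6L) = 6·10·(5/2)/6 - 6·(5/2)³/(6·10) = 375/16 kN·m
Load 2 — applied couple M₀=9 kN·m at a=4 m (b=L-a=6):
  M_2 = M₀x/L  [x≤a] = 9·(5/2)/10 = 9/4 kN·m
Load 3 — applied couple M₀=-10 kN·m at a=5 m (b=L-a=5):
  M_3 = M₀x/L  [x≤a] = (-10)·(5/2)/10 = -5/2 kN·m
Superposition: M = Σ M_i = 371/16 kN·m ≈ 23.187500 kN·m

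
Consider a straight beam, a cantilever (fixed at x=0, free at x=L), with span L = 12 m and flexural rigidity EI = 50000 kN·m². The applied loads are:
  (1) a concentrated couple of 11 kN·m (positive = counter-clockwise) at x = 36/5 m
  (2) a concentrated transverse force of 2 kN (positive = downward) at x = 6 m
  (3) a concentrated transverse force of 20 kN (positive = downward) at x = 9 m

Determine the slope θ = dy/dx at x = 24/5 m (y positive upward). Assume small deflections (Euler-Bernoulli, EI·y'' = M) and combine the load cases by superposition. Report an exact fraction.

Load 1 — applied couple M₀=11 kN·m at a=36/5 m (b=L-a=24/5):
  θ_1 = M₀x/EI  [x≤a] = 11·(24/5)/50000 = 33/31250 rad
Load 2 — point force P=2 kN at a=6 m (b=L-a=6):
  θ_2 = -Px(2a-x)/(2EI)  [x≤a] = -2·(24/5)·(2·6-(24/5))/(2·50000) = -54/78125 rad
Load 3 — point force P=20 kN at a=9 m (b=L-a=3):
  θ_3 = -Px(2a-x)/(2EI)  [x≤a] = -20·(24/5)·(2·9-(24/5))/(2·50000) = -198/15625 rad
Superposition: θ = Σ θ_i = -1923/156250 rad ≈ -0.012307 rad

θ(24/5) = -1923/156250 rad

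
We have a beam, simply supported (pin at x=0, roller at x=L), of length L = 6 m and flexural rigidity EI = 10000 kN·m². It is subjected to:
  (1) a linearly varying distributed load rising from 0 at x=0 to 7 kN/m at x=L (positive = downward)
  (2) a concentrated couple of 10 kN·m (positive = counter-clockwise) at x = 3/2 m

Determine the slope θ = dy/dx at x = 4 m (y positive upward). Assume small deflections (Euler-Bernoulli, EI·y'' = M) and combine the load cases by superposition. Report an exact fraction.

Load 1 — triangular load w₀=7 kN/m (0→w₀ over full span):
  θ_1 = -w₀(7L⁴-30L²x²+15x⁴)/(360LEI) = -7·(7·6⁴-30·6²·4²+15·4⁴)/(360·6·10000) = 637/450000 rad
Load 2 — applied couple M₀=10 kN·m at a=3/2 m (b=L-a=9/2):
  θ_2 = (M₀x²/(2L)-M₀(x-a)+C₁)/EI  [x>a] with C₁=M₀(3b²-L²)/(6L)=55/8 = (10·4²/(2·6)-10·(4-(3/2))+(55/8))/10000 = -23/48000 rad
Superposition: θ = Σ θ_i = 3371/3600000 rad ≈ 0.000936 rad

θ(4) = 3371/3600000 rad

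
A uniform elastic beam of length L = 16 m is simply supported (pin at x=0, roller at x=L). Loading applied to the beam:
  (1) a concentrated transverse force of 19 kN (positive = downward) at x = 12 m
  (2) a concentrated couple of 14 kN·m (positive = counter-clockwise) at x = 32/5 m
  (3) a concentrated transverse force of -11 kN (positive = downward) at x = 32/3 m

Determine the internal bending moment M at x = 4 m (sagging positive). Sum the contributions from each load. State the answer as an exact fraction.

Load 1 — point force P=19 kN at a=12 m (b=L-a=4):
  M_1 = Pbx/L  [x≤a] = 19·4·4/16 = 19 kN·m
Load 2 — applied couple M₀=14 kN·m at a=32/5 m (b=L-a=48/5):
  M_2 = M₀x/L  [x≤a] = 14·4/16 = 7/2 kN·m
Load 3 — point force P=-11 kN at a=32/3 m (b=L-a=16/3):
  M_3 = Pbx/L  [x≤a] = (-11)·(16/3)·4/16 = -44/3 kN·m
Superposition: M = Σ M_i = 47/6 kN·m ≈ 7.833333 kN·m

M(4) = 47/6 kN·m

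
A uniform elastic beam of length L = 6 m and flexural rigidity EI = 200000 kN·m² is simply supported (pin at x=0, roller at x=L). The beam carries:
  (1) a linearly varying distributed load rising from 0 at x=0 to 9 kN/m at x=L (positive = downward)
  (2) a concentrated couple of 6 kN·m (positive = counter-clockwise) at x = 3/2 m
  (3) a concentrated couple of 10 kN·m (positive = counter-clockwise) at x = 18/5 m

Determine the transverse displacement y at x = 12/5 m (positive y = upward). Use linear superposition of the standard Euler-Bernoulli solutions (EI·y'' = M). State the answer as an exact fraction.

Load 1 — triangular load w₀=9 kN/m (0→w₀ over full span):
  y_1 = -w₀x(7L⁴-10L²x²+3x⁴)/(360LEI) = -9·(12/5)·(7·6⁴-10·6²·(12/5)²+3·(12/5)⁴)/(360·6·200000) = -277263/781250000 m
Load 2 — applied couple M₀=6 kN·m at a=3/2 m (b=L-a=9/2):
  y_2 = (M₀x³/(6L)-M₀(x-a)²/2+C₁x)/EI  [x>a] with C₁=M₀(3b²-L²)/(6L)=33/8 = (6·(12/5)³/(6·6)-6·((12/5)-(3/2))²/2+(33/8)·(12/5))/200000 = 4887/100000000 m
Load 3 — applied couple M₀=10 kN·m at a=18/5 m (b=L-a=12/5):
  y_3 = (M₀x³/(6L)+C₁x)/EI  [x≤a] with C₁=M₀(3b²-L²)/(6L)=-26/5 = (10·(12/5)³/(6·6)+(-26/5)·(12/5))/200000 = -27/625000 m
Superposition: y = Σ y_i = -4365333/12500000000 m ≈ -0.000349 m

y(12/5) = -4365333/12500000000 m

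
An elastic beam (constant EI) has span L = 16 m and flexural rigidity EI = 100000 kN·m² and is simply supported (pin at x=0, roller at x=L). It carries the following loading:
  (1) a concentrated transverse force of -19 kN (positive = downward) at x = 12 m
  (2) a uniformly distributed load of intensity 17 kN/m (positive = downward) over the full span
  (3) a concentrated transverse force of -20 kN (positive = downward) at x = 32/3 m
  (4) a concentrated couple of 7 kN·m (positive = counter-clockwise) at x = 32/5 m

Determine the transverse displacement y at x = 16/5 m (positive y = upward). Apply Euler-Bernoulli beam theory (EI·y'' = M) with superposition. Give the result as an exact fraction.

Load 1 — point force P=-19 kN at a=12 m (b=L-a=4):
  y_1 = -Pbx(L²-b²-x²)/(6LEI)  [x≤a] = -(-19)·4·(16/5)·(16²-4²-(16/5)²)/(6·16·100000) = 6821/1171875 m
Load 2 — uniform load w=17 kN/m over full span:
  y_2 = -wx(L³-2Lx²+x³)/(24EI) = -17·(16/5)·(16³-2·16·(16/5)²+(16/5)³)/(24·100000) = -504832/5859375 m
Load 3 — point force P=-20 kN at a=32/3 m (b=L-a=16/3):
  y_3 = -Pbx(L²-b²-x²)/(6LEI)  [x≤a] = -(-20)·(16/3)·(16/5)·(16²-(16/3)²-(16/5)²)/(6·16·100000) = 48896/6328125 m
Load 4 — applied couple M₀=7 kN·m at a=32/5 m (b=L-a=48/5):
  y_4 = (M₀x³/(6L)+C₁x)/EI  [x≤a] with C₁=M₀(3b²-L²)/(6L)=112/75 = (7·(16/5)³/(6·16)+(112/75)·(16/5))/100000 = 28/390625 m
Superposition: y = Σ y_i = -11475889/158203125 m ≈ -0.072539 m

y(16/5) = -11475889/158203125 m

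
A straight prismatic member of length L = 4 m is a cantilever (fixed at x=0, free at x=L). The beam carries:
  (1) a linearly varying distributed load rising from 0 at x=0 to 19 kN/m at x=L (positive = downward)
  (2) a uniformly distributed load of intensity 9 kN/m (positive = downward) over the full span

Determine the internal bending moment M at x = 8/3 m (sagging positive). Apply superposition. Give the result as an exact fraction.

M(8/3) = -1864/81 kN·m

Load 1 — triangular load w₀=19 kN/m (0→w₀ over full span):
  M_1 = w₀Lx/2 - w₀L²/3 - w₀x³/(6L) = 19·4·(8/3)/2 - 19·4²/3 - 19·(8/3)³/(6·4) = -1216/81 kN·m
Load 2 — uniform load w=9 kN/m over full span:
  M_2 = -w(L-x)²/2 = -9·(4-(8/3))²/2 = -8 kN·m
Superposition: M = Σ M_i = -1864/81 kN·m ≈ -23.012346 kN·m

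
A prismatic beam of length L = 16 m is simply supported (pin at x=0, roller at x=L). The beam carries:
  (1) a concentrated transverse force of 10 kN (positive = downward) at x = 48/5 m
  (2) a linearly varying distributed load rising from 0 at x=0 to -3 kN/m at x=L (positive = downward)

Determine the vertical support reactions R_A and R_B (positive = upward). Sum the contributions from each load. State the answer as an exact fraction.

Load 1 — point force P=10 kN at a=48/5 m (b=L-a=32/5):
  R_A = Pb/L = 10·(32/5)/16 = 4 kN
  R_B = Pa/L = 10·(48/5)/16 = 6 kN
Load 2 — triangular load w₀=-3 kN/m (0→w₀ over full span):
  R_A = w₀L/6 = (-3)·16/6 = -8 kN
  R_B = w₀L/3 = (-3)·16/3 = -16 kN
Superposition: R_A = -4 kN, R_B = -10 kN

R_A = -4 kN, R_B = -10 kN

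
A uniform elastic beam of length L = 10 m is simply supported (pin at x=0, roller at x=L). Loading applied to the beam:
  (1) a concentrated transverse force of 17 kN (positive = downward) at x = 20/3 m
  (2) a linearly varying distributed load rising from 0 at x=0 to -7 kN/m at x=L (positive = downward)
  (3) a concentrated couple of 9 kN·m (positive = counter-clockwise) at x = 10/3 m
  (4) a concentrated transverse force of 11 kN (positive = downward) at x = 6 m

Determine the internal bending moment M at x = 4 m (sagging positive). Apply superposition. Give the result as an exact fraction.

Load 1 — point force P=17 kN at a=20/3 m (b=L-a=10/3):
  M_1 = Pbx/L  [x≤a] = 17·(10/3)·4/10 = 68/3 kN·m
Load 2 — triangular load w₀=-7 kN/m (0→w₀ over full span):
  M_2 = w₀Lx/6 - w₀x³/(6L) = (-7)·10·4/6 - (-7)·4³/(6·10) = -196/5 kN·m
Load 3 — applied couple M₀=9 kN·m at a=10/3 m (b=L-a=20/3):
  M_3 = M₀x/L - M₀  [x>a] = 9·4/10 - 9 = -27/5 kN·m
Load 4 — point force P=11 kN at a=6 m (b=L-a=4):
  M_4 = Pbx/L  [x≤a] = 11·4·4/10 = 88/5 kN·m
Superposition: M = Σ M_i = -13/3 kN·m ≈ -4.333333 kN·m

M(4) = -13/3 kN·m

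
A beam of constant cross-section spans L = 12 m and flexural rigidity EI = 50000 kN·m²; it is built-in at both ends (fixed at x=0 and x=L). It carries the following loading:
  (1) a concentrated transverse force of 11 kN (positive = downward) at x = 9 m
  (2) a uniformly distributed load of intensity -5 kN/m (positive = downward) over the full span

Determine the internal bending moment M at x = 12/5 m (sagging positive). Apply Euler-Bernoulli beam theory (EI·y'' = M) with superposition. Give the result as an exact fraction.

Load 1 — point force P=11 kN at a=9 m (b=L-a=3):
  M_1 = Pb²(3a+b)x/L³ - Pab²/L²  [x≤a] = 11·3²·(3·9+3)·(12/5)/12³ - 11·9·3²/12² = -33/16 kN·m
Load 2 — uniform load w=-5 kN/m over full span:
  M_2 = wLx/2 - wL²/12 - wx²/2 = (-5)·12·(12/5)/2 - (-5)·12²/12 - (-5)·(12/5)²/2 = 12/5 kN·m
Superposition: M = Σ M_i = 27/80 kN·m ≈ 0.337500 kN·m

M(12/5) = 27/80 kN·m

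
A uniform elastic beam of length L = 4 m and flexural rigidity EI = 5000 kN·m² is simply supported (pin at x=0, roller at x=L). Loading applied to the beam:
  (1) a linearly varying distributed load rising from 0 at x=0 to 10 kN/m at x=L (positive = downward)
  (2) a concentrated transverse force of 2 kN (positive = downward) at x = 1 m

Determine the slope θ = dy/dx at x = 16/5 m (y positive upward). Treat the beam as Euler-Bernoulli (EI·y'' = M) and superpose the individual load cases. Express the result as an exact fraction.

θ(16/5) = 53353/22500000 rad

Load 1 — triangular load w₀=10 kN/m (0→w₀ over full span):
  θ_1 = -w₀(7L⁴-30L²x²+15x⁴)/(360LEI) = -10·(7·4⁴-30·4²·(16/5)²+15·(16/5)⁴)/(360·4·5000) = 1514/703125 rad
Load 2 — point force P=2 kN at a=1 m (b=L-a=3):
  θ_2 = -Pa(2L²-6Lx+3x²+a²)/(6LEI)  [x>a] = -2·1·(2·4²-6·4·(16/5)+3·(16/5)²+1²)/(6·4·5000) = 109/500000 rad
Superposition: θ = Σ θ_i = 53353/22500000 rad ≈ 0.002371 rad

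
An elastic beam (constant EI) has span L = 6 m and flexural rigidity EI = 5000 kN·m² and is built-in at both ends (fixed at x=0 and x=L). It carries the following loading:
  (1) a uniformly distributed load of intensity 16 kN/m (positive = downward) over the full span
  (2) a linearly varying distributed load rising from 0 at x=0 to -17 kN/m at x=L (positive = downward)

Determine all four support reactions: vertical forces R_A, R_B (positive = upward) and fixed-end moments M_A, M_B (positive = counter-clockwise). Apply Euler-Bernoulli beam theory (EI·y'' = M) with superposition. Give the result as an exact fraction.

R_A = 327/10 kN, M_A = 138/5 kN·m, R_B = 123/10 kN, M_B = -87/5 kN·m

Load 1 — uniform load w=16 kN/m over full span:
  R_A = wL/2 = 16·6/2 = 48 kN
  M_A = wL²/12 = 16·6²/12 = 48 kN·m
  R_B = wL/2 = 16·6/2 = 48 kN
  M_B = -wL²/12 = -16·6²/12 = -48 kN·m
Load 2 — triangular load w₀=-17 kN/m (0→w₀ over full span):
  R_A = 3w₀L/20 = 3·(-17)·6/20 = -153/10 kN
  M_A = w₀L²/30 = (-17)·6²/30 = -102/5 kN·m
  R_B = 7w₀L/20 = 7·(-17)·6/20 = -357/10 kN
  M_B = -w₀L²/20 = -(-17)·6²/20 = 153/5 kN·m
Superposition: R_A = 327/10 kN, M_A = 138/5 kN·m, R_B = 123/10 kN, M_B = -87/5 kN·m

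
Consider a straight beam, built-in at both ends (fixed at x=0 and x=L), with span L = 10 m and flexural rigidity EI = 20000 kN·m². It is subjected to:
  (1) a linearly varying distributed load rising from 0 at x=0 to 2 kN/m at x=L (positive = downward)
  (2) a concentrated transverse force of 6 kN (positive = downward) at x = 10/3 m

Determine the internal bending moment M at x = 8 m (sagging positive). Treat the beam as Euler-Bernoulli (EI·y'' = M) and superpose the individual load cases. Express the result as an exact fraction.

Load 1 — triangular load w₀=2 kN/m (0→w₀ over full span):
  M_1 = 3w₀Lx/20 - w₀L²/30 - w₀x³/(6L) = 3·2·10·8/20 - 2·10²/30 - 2·8³/(6·10) = 4/15 kN·m
Load 2 — point force P=6 kN at a=10/3 m (b=L-a=20/3):
  M_2 = Pa²(a+3b)(L-x)/L³ - Pa²b/L²  [x>a] = 6·(10/3)²·((10/3)+3·(20/3))·(10-8)/10³ - 6·(10/3)²·(20/3)/10² = -4/3 kN·m
Superposition: M = Σ M_i = -16/15 kN·m ≈ -1.066667 kN·m

M(8) = -16/15 kN·m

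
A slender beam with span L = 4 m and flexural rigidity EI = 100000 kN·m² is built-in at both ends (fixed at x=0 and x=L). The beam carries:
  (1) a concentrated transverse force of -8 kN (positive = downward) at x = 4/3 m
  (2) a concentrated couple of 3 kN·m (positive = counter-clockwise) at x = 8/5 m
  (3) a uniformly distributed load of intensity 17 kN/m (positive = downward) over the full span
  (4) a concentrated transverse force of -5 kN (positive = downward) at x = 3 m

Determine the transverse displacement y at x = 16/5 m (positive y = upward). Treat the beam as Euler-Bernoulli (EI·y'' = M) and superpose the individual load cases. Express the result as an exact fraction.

Load 1 — point force P=-8 kN at a=4/3 m (b=L-a=8/3):
  y_1 = -Pa²(L-x)²(3bL-(3b+a)(L-x))/(6L³EI)  [x>a] = -(-8)·(4/3)²·(4-(16/5))²·(3·(8/3)·4-(3·(8/3)+(4/3))·(4-(16/5)))/(6·4³·100000) = 184/31640625 m
Load 2 — applied couple M₀=3 kN·m at a=8/5 m (b=L-a=12/5):
  y_2 = (R_Ax³/6 - M_Ax²/2 - M₀(x-a)²/2)/EI  [x>a] with R_A=27/25, M_A=9/25 = ((27/25)·(16/5)³/6 - (9/25)·(16/5)²/2 - 3·((16/5)-(8/5))²/2)/100000 = 21/9765625 m
Load 3 — uniform load w=17 kN/m over full span:
  y_3 = -wx²(L-x)²/(24EI) = -17·(16/5)²·(4-(16/5))²/(24·100000) = -272/5859375 m
Load 4 — point force P=-5 kN at a=3 m (b=L-a=1):
  y_4 = -Pa²(L-x)²(3bL-(3b+a)(L-x))/(6L³EI)  [x>a] = -(-5)·3²·(4-(16/5))²·(3·1·4-(3·1+3)·(4-(16/5)))/(6·4³·100000) = 27/5000000 m
Superposition: y = Σ y_i = -1673441/50625000000 m ≈ -0.000033 m

y(16/5) = -1673441/50625000000 m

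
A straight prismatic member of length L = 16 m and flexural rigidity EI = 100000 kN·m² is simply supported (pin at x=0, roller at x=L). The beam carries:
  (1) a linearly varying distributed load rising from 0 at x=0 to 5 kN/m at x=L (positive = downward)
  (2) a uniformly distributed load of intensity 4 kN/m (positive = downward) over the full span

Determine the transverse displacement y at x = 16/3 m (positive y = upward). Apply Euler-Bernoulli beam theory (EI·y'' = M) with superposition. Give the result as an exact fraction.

y(16/3) = -108544/2278125 m

Load 1 — triangular load w₀=5 kN/m (0→w₀ over full span):
  y_1 = -w₀x(7L⁴-10L²x²+3x⁴)/(360LEI) = -5·(16/3)·(7·16⁴-10·16²·(16/3)²+3·(16/3)⁴)/(360·16·100000) = -8192/455625 m
Load 2 — uniform load w=4 kN/m over full span:
  y_2 = -wx(L³-2Lx²+x³)/(24EI) = -4·(16/3)·(16³-2·16·(16/3)²+(16/3)³)/(24·100000) = -22528/759375 m
Superposition: y = Σ y_i = -108544/2278125 m ≈ -0.047646 m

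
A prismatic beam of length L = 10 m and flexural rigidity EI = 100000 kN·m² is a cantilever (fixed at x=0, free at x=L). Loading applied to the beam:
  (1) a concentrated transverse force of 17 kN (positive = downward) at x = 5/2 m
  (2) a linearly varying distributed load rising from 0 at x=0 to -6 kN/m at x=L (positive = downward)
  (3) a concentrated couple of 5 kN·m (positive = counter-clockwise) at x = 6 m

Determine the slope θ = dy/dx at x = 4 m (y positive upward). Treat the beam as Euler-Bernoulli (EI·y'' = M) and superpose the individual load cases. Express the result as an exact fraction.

θ(4) = 21331/4000000 rad

Load 1 — point force P=17 kN at a=5/2 m (b=L-a=15/2):
  θ_1 = -Pa²/(2EI)  [x>a] = -17·(5/2)²/(2·100000) = -17/32000 rad
Load 2 — triangular load w₀=-6 kN/m (0→w₀ over full span):
  θ_2 = (w₀Lx²/4-w₀L²x/3-w₀x⁴/(24L))/EI = ((-6)·10·4²/4-(-6)·10²·4/3-(-6)·4⁴/(24·10))/100000 = 177/31250 rad
Load 3 — applied couple M₀=5 kN·m at a=6 m (b=L-a=4):
  θ_3 = M₀x/EI  [x≤a] = 5·4/100000 = 1/5000 rad
Superposition: θ = Σ θ_i = 21331/4000000 rad ≈ 0.005333 rad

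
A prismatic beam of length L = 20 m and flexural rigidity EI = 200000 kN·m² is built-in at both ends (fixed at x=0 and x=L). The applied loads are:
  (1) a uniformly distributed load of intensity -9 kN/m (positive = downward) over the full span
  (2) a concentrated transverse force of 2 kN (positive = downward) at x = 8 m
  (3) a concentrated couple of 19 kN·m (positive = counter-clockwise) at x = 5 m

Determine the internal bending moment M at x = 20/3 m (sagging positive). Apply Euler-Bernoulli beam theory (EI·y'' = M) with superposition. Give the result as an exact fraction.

M(20/3) = -42173/400 kN·m

Load 1 — uniform load w=-9 kN/m over full span:
  M_1 = wLx/2 - wL²/12 - wx²/2 = (-9)·20·(20/3)/2 - (-9)·20²/12 - (-9)·(20/3)²/2 = -100 kN·m
Load 2 — point force P=2 kN at a=8 m (b=L-a=12):
  M_2 = Pb²(3a+b)x/L³ - Pab²/L²  [x≤a] = 2·12²·(3·8+12)·(20/3)/20³ - 2·8·12²/20² = 72/25 kN·m
Load 3 — applied couple M₀=19 kN·m at a=5 m (b=L-a=15):
  M_3 = R_Ax - M_A - M₀  [x>a] with R_A=171/160, M_A=-57/16 = (171/160)·(20/3) - (-57/16) - 19 = -133/16 kN·m
Superposition: M = Σ M_i = -42173/400 kN·m ≈ -105.432500 kN·m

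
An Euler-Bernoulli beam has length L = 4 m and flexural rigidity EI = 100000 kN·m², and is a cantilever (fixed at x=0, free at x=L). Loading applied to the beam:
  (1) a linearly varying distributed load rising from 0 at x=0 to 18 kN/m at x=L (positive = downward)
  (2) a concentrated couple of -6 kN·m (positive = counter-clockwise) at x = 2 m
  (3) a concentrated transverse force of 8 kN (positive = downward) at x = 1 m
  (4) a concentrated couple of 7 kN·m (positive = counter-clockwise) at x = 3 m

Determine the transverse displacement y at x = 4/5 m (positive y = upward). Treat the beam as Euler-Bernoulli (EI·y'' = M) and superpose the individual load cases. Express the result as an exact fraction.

y(4/5) = -171197/585937500 m

Load 1 — triangular load w₀=18 kN/m (0→w₀ over full span):
  y_1 = (w₀Lx³/12-w₀L²x²/6-w₀x⁵/(120L))/EI = (18·4·(4/5)³/12-18·4²·(4/5)²/6-18·(4/5)⁵/(120·4))/100000 = -13506/48828125 m
Load 2 — applied couple M₀=-6 kN·m at a=2 m (b=L-a=2):
  y_2 = M₀x²/(2EI)  [x≤a] = (-6)·(4/5)²/(2·100000) = -3/156250 m
Load 3 — point force P=8 kN at a=1 m (b=L-a=3):
  y_3 = -Px²(3a-x)/(6EI)  [x≤a] = -8·(4/5)²·(3·1-(4/5))/(6·100000) = -22/1171875 m
Load 4 — applied couple M₀=7 kN·m at a=3 m (b=L-a=1):
  y_4 = M₀x²/(2EI)  [x≤a] = 7·(4/5)²/(2·100000) = 7/312500 m
Superposition: y = Σ y_i = -171197/585937500 m ≈ -0.000292 m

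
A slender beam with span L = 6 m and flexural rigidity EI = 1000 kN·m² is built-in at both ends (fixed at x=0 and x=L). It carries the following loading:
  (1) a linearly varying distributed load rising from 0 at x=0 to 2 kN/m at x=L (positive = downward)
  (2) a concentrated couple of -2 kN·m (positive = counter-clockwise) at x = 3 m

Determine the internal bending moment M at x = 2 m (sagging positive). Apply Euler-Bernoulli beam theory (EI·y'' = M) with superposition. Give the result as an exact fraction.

M(2) = 23/90 kN·m

Load 1 — triangular load w₀=2 kN/m (0→w₀ over full span):
  M_1 = 3w₀Lx/20 - w₀L²/30 - w₀x³/(6L) = 3·2·6·2/20 - 2·6²/30 - 2·2³/(6·6) = 34/45 kN·m
Load 2 — applied couple M₀=-2 kN·m at a=3 m (b=L-a=3):
  M_2 = R_Ax - M_A  [x≤a] with R_A=-1/2, M_A=-1/2 = (-1/2)·2 - (-1/2) = -1/2 kN·m
Superposition: M = Σ M_i = 23/90 kN·m ≈ 0.255556 kN·m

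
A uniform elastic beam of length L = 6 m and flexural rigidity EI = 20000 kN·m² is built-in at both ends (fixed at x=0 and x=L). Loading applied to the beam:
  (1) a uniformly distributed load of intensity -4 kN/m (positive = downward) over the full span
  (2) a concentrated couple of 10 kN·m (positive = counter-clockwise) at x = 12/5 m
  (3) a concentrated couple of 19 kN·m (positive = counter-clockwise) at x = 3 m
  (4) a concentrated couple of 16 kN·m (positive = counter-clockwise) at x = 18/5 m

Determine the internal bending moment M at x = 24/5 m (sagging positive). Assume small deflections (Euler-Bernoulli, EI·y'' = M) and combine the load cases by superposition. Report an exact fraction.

M(24/5) = -1419/500 kN·m

Load 1 — uniform load w=-4 kN/m over full span:
  M_1 = wLx/2 - wL²/12 - wx²/2 = (-4)·6·(24/5)/2 - (-4)·6²/12 - (-4)·(24/5)²/2 = 12/25 kN·m
Load 2 — applied couple M₀=10 kN·m at a=12/5 m (b=L-a=18/5):
  M_2 = R_Ax - M_A - M₀  [x>a] with R_A=12/5, M_A=6/5 = (12/5)·(24/5) - (6/5) - 10 = 8/25 kN·m
Load 3 — applied couple M₀=19 kN·m at a=3 m (b=L-a=3):
  M_3 = R_Ax - M_A - M₀  [x>a] with R_A=19/4, M_A=19/4 = (19/4)·(24/5) - (19/4) - 19 = -19/20 kN·m
Load 4 — applied couple M₀=16 kN·m at a=18/5 m (b=L-a=12/5):
  M_4 = R_Ax - M_A - M₀  [x>a] with R_A=96/25, M_A=128/25 = (96/25)·(24/5) - (128/25) - 16 = -336/125 kN·m
Superposition: M = Σ M_i = -1419/500 kN·m ≈ -2.838000 kN·m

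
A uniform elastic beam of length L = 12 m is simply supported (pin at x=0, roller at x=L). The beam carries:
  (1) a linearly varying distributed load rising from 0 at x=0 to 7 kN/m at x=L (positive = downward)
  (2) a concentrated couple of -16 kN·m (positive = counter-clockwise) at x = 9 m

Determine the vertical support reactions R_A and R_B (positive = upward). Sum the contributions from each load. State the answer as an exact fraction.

Load 1 — triangular load w₀=7 kN/m (0→w₀ over full span):
  R_A = w₀L/6 = 7·12/6 = 14 kN
  R_B = w₀L/3 = 7·12/3 = 28 kN
Load 2 — applied couple M₀=-16 kN·m at a=9 m (b=L-a=3):
  R_A = M₀/L = (-16)/12 = -4/3 kN
  R_B = -M₀/L = -(-16)/12 = 4/3 kN
Superposition: R_A = 38/3 kN, R_B = 88/3 kN

R_A = 38/3 kN, R_B = 88/3 kN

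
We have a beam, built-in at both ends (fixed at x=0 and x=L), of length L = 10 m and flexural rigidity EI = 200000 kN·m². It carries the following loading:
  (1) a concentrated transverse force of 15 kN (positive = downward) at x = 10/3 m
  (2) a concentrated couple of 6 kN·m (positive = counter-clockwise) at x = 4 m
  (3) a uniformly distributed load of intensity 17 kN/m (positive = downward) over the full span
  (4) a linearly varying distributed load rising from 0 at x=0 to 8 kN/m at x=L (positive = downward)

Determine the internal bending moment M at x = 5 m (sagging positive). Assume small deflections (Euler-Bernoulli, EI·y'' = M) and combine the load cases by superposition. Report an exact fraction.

M(5) = 2803/30 kN·m

Load 1 — point force P=15 kN at a=10/3 m (b=L-a=20/3):
  M_1 = Pa²(a+3b)(L-x)/L³ - Pa²b/L²  [x>a] = 15·(10/3)²·((10/3)+3·(20/3))·(10-5)/10³ - 15·(10/3)²·(20/3)/10² = 25/3 kN·m
Load 2 — applied couple M₀=6 kN·m at a=4 m (b=L-a=6):
  M_2 = R_Ax - M_A - M₀  [x>a] with R_A=108/125, M_A=18/25 = (108/125)·5 - (18/25) - 6 = -12/5 kN·m
Load 3 — uniform load w=17 kN/m over full span:
  M_3 = wLx/2 - wL²/12 - wx²/2 = 17·10·5/2 - 17·10²/12 - 17·5²/2 = 425/6 kN·m
Load 4 — triangular load w₀=8 kN/m (0→w₀ over full span):
  M_4 = 3w₀Lx/20 - w₀L²/30 - w₀x³/(6L) = 3·8·10·5/20 - 8·10²/30 - 8·5³/(6·10) = 50/3 kN·m
Superposition: M = Σ M_i = 2803/30 kN·m ≈ 93.433333 kN·m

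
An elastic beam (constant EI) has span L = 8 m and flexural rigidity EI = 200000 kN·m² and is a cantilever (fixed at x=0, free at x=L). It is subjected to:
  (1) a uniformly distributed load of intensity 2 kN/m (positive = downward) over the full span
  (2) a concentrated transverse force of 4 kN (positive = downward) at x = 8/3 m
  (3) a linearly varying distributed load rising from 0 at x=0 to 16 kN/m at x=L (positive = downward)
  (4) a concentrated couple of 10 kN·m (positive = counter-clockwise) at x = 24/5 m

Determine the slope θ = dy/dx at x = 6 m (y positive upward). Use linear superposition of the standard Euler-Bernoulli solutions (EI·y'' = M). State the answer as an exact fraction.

Load 1 — uniform load w=2 kN/m over full span:
  θ_1 = -wx(x²-3Lx+3L²)/(6EI) = -2·6·(6²-3·8·6+3·8²)/(6·200000) = -21/25000 rad
Load 2 — point force P=4 kN at a=8/3 m (b=L-a=16/3):
  θ_2 = -Pa²/(2EI)  [x>a] = -4·(8/3)²/(2·200000) = -2/28125 rad
Load 3 — triangular load w₀=16 kN/m (0→w₀ over full span):
  θ_3 = (w₀Lx²/4-w₀L²x/3-w₀x⁴/(24L))/EI = (16·8·6²/4-16·8²·6/3-16·6⁴/(24·8))/200000 = -251/50000 rad
Load 4 — applied couple M₀=10 kN·m at a=24/5 m (b=L-a=16/5):
  θ_4 = M₀a/EI  [x>a] = 10·(24/5)/200000 = 3/12500 rad
Superposition: θ = Σ θ_i = -2561/450000 rad ≈ -0.005691 rad

θ(6) = -2561/450000 rad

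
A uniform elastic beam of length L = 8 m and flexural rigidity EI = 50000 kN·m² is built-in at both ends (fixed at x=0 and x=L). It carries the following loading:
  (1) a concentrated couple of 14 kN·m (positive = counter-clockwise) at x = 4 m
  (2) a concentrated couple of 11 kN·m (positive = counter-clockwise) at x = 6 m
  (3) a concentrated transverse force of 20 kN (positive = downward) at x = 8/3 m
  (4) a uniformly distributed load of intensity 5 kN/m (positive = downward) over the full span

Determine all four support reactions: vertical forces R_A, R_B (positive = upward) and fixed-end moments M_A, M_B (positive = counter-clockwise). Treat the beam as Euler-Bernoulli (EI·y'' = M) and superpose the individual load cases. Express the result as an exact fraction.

Load 1 — applied couple M₀=14 kN·m at a=4 m (b=L-a=4):
  R_A = 6M₀ab/L³ = 6·14·4·4/8³ = 21/8 kN
  M_A = M₀b(2a-b)/L² = 14·4·(2·4-4)/8² = 7/2 kN·m
  R_B = -6M₀ab/L³ = -6·14·4·4/8³ = -21/8 kN
  M_B = M₀a(2b-a)/L² = 14·4·(2·4-4)/8² = 7/2 kN·m
Load 2 — applied couple M₀=11 kN·m at a=6 m (b=L-a=2):
  R_A = 6M₀ab/L³ = 6·11·6·2/8³ = 99/64 kN
  M_A = M₀b(2a-b)/L² = 11·2·(2·6-2)/8² = 55/16 kN·m
  R_B = -6M₀ab/L³ = -6·11·6·2/8³ = -99/64 kN
  M_B = M₀a(2b-a)/L² = 11·6·(2·2-6)/8² = -33/16 kN·m
Load 3 — point force P=20 kN at a=8/3 m (b=L-a=16/3):
  R_A = Pb²(3a+b)/L³ = 20·(16/3)²·(3·(8/3)+(16/3))/8³ = 400/27 kN
  M_A = Pab²/L² = 20·(8/3)·(16/3)²/8² = 640/27 kN·m
  R_B = Pa²(a+3b)/L³ = 20·(8/3)²·((8/3)+3·(16/3))/8³ = 140/27 kN
  M_B = -Pa²b/L² = -20·(8/3)²·(16/3)/8² = -320/27 kN·m
Load 4 — uniform load w=5 kN/m over full span:
  R_A = wL/2 = 5·8/2 = 20 kN
  M_A = wL²/12 = 5·8²/12 = 80/3 kN·m
  R_B = wL/2 = 5·8/2 = 20 kN
  M_B = -wL²/12 = -5·8²/12 = -80/3 kN·m
Superposition: R_A = 67369/1728 kN, M_A = 24757/432 kN·m, R_B = 36311/1728 kN, M_B = -16019/432 kN·m

R_A = 67369/1728 kN, M_A = 24757/432 kN·m, R_B = 36311/1728 kN, M_B = -16019/432 kN·m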